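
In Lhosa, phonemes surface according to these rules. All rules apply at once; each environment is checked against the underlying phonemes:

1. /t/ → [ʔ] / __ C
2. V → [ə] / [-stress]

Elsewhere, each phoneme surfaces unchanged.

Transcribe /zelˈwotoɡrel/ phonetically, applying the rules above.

[zəlˈwotəɡrəl]

/z/ stays [z].
Rule 2 applies to /e/ (between /z/ and /l/: in an unstressed syllable) → [ə].
/l/ — not in any rule's target class → [l].
/w/ (between /l/ and /o/): no rule targets it → [w].
/o/ (between /w/ and /t/): rule 2 targets it, but not in an unstressed syllable → unchanged [o].
/t/ (between /o/ and /o/) is in the target of rule 1 but the environment (immediately before a consonant) is not met → [t].
Rule 2 applies to /o/ (between /t/ and /ɡ/: in an unstressed syllable) → [ə].
/ɡ/ (between /o/ and /r/) is unaffected → [ɡ].
/r/ — not in any rule's target class → [r].
/e/ (between /r/ and /l/) occurs in an unstressed syllable → [ə] by rule 2.
/l/ stays [l].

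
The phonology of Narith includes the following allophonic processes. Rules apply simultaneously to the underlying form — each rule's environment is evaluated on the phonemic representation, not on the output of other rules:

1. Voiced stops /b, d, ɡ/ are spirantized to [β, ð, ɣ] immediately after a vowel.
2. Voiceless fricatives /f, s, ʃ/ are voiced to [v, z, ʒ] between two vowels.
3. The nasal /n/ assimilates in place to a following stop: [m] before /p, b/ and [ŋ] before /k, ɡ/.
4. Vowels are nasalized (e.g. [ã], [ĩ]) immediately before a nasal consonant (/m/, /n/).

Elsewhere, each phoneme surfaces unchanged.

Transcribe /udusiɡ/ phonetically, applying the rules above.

/u/ (word-initial): rule 4 targets it, but not before a nasal consonant → unchanged [u].
/d/ — between /u/ and /u/, immediately after a vowel — surfaces as [ð] (rule 1).
/u/ (between /d/ and /s/) fails the environment for rule 4, so it stays [u].
/s/ (between /u/ and /i/): between two vowels, so rule 2 applies → [z].
/i/ (between /s/ and /ɡ/) is in the target of rule 4 but the environment (before a nasal consonant) is not met → [i].
/ɡ/ meets the environment for rule 1 (immediately after a vowel) → [ɣ].

[uðuziɣ]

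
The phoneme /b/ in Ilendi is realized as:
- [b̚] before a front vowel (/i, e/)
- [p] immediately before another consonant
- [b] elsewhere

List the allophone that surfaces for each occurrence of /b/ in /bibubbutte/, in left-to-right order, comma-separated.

Occurrence 1 (position 1): before a front vowel (/i, e/) → [b̚].
Occurrence 2 (position 3): no conditioning environment matches → elsewhere allophone [b].
Occurrence 3 (position 5): immediately before another consonant → [p].
Occurrence 4 (position 6): no conditioning environment matches → elsewhere allophone [b].

[b̚], [b], [p], [b]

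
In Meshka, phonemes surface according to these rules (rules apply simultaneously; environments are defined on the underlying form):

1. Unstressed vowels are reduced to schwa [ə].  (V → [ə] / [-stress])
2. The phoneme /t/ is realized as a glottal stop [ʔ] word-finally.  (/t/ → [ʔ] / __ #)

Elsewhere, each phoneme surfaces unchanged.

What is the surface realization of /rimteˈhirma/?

/r/ (word-initial) is unaffected → [r].
/i/ (between /r/ and /m/) occurs in an unstressed syllable → [ə] by rule 1.
/m/ (between /i/ and /t/): no rule targets it → [m].
/t/ — between /m/ and /e/; rule 2 does not apply here → [t].
/e/ (between /t/ and /h/) occurs in an unstressed syllable → [ə] by rule 1.
/h/ stays [h].
/i/ — between /h/ and /r/; rule 1 does not apply here → [i].
/r/ stays [r].
/m/ — not in any rule's target class → [m].
/a/ meets the environment for rule 1 (in an unstressed syllable) → [ə].

[rəmtəˈhirmə]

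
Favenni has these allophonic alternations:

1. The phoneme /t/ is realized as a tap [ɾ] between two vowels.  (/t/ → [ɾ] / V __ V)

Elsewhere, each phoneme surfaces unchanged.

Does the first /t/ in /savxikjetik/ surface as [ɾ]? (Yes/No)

/t/ (between /e/ and /i/) occurs between two vowels → [ɾ] by rule 1.
The actual realization is [ɾ], which matches [ɾ].

Yes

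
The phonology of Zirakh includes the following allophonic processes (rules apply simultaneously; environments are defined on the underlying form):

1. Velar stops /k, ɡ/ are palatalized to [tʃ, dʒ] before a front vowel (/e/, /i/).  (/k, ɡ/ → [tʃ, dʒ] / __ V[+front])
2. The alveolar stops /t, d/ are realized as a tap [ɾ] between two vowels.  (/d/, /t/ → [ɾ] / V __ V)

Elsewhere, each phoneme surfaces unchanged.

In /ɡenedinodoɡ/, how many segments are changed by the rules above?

3

Segments that undergo a rule: /ɡ/ → [dʒ] (rule 1); /d/ → [ɾ] (rule 2); /d/ → [ɾ] (rule 2).
All other segments surface unchanged.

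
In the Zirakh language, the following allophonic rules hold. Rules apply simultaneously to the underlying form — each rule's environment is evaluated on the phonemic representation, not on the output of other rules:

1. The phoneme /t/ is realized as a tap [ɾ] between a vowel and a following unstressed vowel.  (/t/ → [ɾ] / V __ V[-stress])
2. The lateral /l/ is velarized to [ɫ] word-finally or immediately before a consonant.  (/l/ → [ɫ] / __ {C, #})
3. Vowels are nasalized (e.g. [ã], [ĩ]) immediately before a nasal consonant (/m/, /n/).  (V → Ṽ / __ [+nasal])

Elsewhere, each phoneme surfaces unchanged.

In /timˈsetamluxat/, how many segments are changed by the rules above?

Segments that undergo a rule: /i/ → [ĩ] (rule 3); /t/ → [ɾ] (rule 1); /a/ → [ã] (rule 3).
All other segments surface unchanged.

3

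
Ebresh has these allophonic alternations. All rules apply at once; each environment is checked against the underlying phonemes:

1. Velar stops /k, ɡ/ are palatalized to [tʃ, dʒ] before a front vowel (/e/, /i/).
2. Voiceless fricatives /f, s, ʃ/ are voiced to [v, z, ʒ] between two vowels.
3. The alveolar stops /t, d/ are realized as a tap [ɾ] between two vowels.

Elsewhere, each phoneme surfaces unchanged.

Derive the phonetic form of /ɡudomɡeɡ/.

/ɡ/ (word-initial) is in the target of rule 1 but the environment (before a front vowel) is not met → [ɡ].
/u/ stays [u].
/d/ — between /u/ and /o/, between two vowels — surfaces as [ɾ] (rule 3).
/o/ stays [o].
/m/ — not in any rule's target class → [m].
Rule 1 applies to /ɡ/ (between /m/ and /e/: before a front vowel) → [dʒ].
/e/ (between /ɡ/ and /ɡ/): no rule targets it → [e].
/ɡ/ — word-final; rule 1 does not apply here → [ɡ].

[ɡuɾomdʒeɡ]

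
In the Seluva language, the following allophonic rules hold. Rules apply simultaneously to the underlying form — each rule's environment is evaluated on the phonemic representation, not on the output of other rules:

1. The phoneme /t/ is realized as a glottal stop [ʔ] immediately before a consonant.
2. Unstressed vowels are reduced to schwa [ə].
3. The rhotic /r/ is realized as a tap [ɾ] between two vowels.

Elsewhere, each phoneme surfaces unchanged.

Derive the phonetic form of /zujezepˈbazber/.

[zəjəzəpˈbazbər]

/z/ stays [z].
/u/ (between /z/ and /j/): in an unstressed syllable, so rule 2 applies → [ə].
/j/ (between /u/ and /e/): no rule targets it → [j].
/e/ (between /j/ and /z/) occurs in an unstressed syllable → [ə] by rule 2.
/z/ (between /e/ and /e/) is unaffected → [z].
/e/ (between /z/ and /p/): in an unstressed syllable, so rule 2 applies → [ə].
/p/ — not in any rule's target class → [p].
/b/ — not in any rule's target class → [b].
/a/ (between /b/ and /z/) fails the environment for rule 2, so it stays [a].
/z/ (between /a/ and /b/) is unaffected → [z].
/b/ stays [b].
/e/ (between /b/ and /r/): in an unstressed syllable, so rule 2 applies → [ə].
/r/ (word-final) is in the target of rule 3 but the environment (between two vowels) is not met → [r].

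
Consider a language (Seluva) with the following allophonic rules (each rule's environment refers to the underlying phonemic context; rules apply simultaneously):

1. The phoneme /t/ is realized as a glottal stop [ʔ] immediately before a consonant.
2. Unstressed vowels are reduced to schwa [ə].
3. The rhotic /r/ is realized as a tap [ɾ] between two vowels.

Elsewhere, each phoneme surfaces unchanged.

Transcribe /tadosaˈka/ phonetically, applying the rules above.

[tədəsəˈka]

/t/ (word-initial) is in the target of rule 1 but the environment (immediately before a consonant) is not met → [t].
/a/ (between /t/ and /d/): in an unstressed syllable, so rule 2 applies → [ə].
/d/ (between /a/ and /o/) is unaffected → [d].
/o/ (between /d/ and /s/): in an unstressed syllable, so rule 2 applies → [ə].
/s/ (between /o/ and /a/) is unaffected → [s].
Rule 2 applies to /a/ (between /s/ and /k/: in an unstressed syllable) → [ə].
/k/ (between /a/ and /a/): no rule targets it → [k].
/a/ — word-final; rule 2 does not apply here → [a].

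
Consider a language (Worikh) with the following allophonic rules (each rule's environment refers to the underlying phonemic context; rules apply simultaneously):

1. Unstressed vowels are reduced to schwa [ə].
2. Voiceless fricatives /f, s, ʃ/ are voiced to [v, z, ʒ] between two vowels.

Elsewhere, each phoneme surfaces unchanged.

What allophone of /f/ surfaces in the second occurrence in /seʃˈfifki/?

[f]

/f/ (between /i/ and /k/) is in the target of rule 2 but the environment (between two vowels) is not met → [f].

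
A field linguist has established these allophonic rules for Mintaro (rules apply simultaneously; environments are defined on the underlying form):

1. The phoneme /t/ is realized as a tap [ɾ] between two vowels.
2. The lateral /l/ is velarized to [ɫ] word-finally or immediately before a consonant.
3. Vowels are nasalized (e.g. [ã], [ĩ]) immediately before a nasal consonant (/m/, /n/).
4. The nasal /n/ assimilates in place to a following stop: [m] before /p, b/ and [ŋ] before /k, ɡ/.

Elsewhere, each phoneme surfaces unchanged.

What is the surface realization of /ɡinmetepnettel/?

[ɡĩnmeɾepnetteɫ]

/ɡ/ (word-initial) is unaffected → [ɡ].
/i/ (between /ɡ/ and /n/): before a nasal consonant, so rule 3 applies → [ĩ].
/n/ (between /i/ and /m/): rule 4 targets it, but not before a labial or velar stop → unchanged [n].
/m/ stays [m].
/e/ (between /m/ and /t/) fails the environment for rule 3, so it stays [e].
/t/ — between /e/ and /e/, between two vowels — surfaces as [ɾ] (rule 1).
/e/ (between /t/ and /p/) is in the target of rule 3 but the environment (before a nasal consonant) is not met → [e].
/p/ (between /e/ and /n/) is unaffected → [p].
/n/ (between /p/ and /e/) is in the target of rule 4 but the environment (before a labial or velar stop) is not met → [n].
/e/ — between /n/ and /t/; rule 3 does not apply here → [e].
/t/ (between /e/ and /t/) is in the target of rule 1 but the environment (between two vowels) is not met → [t].
/t/ (between /t/ and /e/): rule 1 targets it, but not between two vowels → unchanged [t].
/e/ — between /t/ and /l/; rule 3 does not apply here → [e].
/l/ (word-final) occurs word-finally or immediately before a consonant → [ɫ] by rule 2.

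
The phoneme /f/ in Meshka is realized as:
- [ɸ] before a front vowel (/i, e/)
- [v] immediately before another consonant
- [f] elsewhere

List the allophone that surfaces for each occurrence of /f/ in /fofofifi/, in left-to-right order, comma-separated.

[f], [f], [ɸ], [ɸ]

Occurrence 1 (position 1): no conditioning environment matches → elsewhere allophone [f].
Occurrence 2 (position 3): no conditioning environment matches → elsewhere allophone [f].
Occurrence 3 (position 5): before a front vowel (/i, e/) → [ɸ].
Occurrence 4 (position 7): before a front vowel (/i, e/) → [ɸ].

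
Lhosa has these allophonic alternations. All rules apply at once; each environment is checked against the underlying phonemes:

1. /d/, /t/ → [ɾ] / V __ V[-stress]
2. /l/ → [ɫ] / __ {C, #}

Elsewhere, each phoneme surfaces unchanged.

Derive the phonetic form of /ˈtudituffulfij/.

[ˈtuɾiɾuffuɫfij]

/t/ (word-initial): rule 1 targets it, but not between a vowel and a following unstressed vowel → unchanged [t].
/u/ stays [u].
/d/ meets the environment for rule 1 (between a vowel and a following unstressed vowel) → [ɾ].
/i/ (between /d/ and /t/): no rule targets it → [i].
/t/ (between /i/ and /u/): between a vowel and a following unstressed vowel, so rule 1 applies → [ɾ].
/u/ — not in any rule's target class → [u].
/f/ (between /u/ and /f/) is unaffected → [f].
/f/ (between /f/ and /u/): no rule targets it → [f].
/u/ — not in any rule's target class → [u].
Rule 2 applies to /l/ (between /u/ and /f/: word-finally or immediately before a consonant) → [ɫ].
/f/ — not in any rule's target class → [f].
/i/ — not in any rule's target class → [i].
/j/ stays [j].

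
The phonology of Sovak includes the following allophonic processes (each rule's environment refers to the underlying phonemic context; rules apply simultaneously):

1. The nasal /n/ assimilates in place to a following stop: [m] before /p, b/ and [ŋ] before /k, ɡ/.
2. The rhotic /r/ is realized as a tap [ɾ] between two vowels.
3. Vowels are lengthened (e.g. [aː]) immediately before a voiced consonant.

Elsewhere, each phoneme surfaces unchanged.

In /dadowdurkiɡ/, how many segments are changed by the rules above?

4

Segments that undergo a rule: /a/ → [aː] (rule 3); /o/ → [oː] (rule 3); /u/ → [uː] (rule 3); /i/ → [iː] (rule 3).
All other segments surface unchanged.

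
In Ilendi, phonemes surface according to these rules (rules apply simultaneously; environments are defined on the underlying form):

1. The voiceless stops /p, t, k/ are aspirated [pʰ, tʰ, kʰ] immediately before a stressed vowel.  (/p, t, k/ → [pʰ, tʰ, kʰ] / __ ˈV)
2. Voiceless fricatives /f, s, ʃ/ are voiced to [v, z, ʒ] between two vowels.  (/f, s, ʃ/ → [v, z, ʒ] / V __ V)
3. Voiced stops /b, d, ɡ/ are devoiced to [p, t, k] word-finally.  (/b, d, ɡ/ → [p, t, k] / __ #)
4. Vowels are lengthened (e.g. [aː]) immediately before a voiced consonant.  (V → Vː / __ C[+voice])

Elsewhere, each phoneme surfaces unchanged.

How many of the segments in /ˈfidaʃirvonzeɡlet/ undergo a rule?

Segments that undergo a rule: /i/ → [iː] (rule 4); /ʃ/ → [ʒ] (rule 2); /i/ → [iː] (rule 4); /o/ → [oː] (rule 4); /e/ → [eː] (rule 4).
All other segments surface unchanged.

5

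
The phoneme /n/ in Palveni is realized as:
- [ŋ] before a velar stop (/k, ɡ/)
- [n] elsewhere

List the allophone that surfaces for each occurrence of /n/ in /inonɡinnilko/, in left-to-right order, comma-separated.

[n], [ŋ], [n], [n]

Occurrence 1 (position 2): no conditioning environment matches → elsewhere allophone [n].
Occurrence 2 (position 4): before a velar stop → [ŋ].
Occurrence 3 (position 7): no conditioning environment matches → elsewhere allophone [n].
Occurrence 4 (position 8): no conditioning environment matches → elsewhere allophone [n].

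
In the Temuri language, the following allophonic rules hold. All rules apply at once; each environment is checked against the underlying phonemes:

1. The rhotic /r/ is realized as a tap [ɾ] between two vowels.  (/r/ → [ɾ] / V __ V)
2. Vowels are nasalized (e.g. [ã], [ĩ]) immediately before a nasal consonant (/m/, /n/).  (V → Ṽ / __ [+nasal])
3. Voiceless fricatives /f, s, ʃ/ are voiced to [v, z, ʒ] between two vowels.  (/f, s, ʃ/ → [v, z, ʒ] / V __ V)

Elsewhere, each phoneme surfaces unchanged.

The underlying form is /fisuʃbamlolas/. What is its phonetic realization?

[fizuʃbãmlolas]

/f/ (word-initial): rule 3 targets it, but not between two vowels → unchanged [f].
/i/ (between /f/ and /s/) fails the environment for rule 2, so it stays [i].
Rule 3 applies to /s/ (between /i/ and /u/: between two vowels) → [z].
/u/ — between /s/ and /ʃ/; rule 2 does not apply here → [u].
/ʃ/ (between /u/ and /b/) is in the target of rule 3 but the environment (between two vowels) is not met → [ʃ].
/b/ (between /ʃ/ and /a/): no rule targets it → [b].
/a/ (between /b/ and /m/) occurs before a nasal consonant → [ã] by rule 2.
/m/ stays [m].
/l/ — not in any rule's target class → [l].
/o/ (between /l/ and /l/): rule 2 targets it, but not before a nasal consonant → unchanged [o].
/l/ — not in any rule's target class → [l].
/a/ (between /l/ and /s/) fails the environment for rule 2, so it stays [a].
/s/ (word-final): rule 3 targets it, but not between two vowels → unchanged [s].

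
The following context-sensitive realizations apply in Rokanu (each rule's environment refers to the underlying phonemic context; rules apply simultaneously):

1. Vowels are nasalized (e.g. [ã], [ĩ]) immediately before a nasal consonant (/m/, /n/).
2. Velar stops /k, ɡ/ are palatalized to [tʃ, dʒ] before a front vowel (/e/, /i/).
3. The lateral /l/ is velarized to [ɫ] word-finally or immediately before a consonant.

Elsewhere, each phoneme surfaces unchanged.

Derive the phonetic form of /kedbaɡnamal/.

/k/ (word-initial): before a front vowel, so rule 2 applies → [tʃ].
/e/ (between /k/ and /d/): rule 1 targets it, but not before a nasal consonant → unchanged [e].
/d/ (between /e/ and /b/): no rule targets it → [d].
/b/ stays [b].
/a/ (between /b/ and /ɡ/) fails the environment for rule 1, so it stays [a].
/ɡ/ (between /a/ and /n/) fails the environment for rule 2, so it stays [ɡ].
/n/ — not in any rule's target class → [n].
/a/ meets the environment for rule 1 (before a nasal consonant) → [ã].
/m/ — not in any rule's target class → [m].
/a/ (between /m/ and /l/): rule 1 targets it, but not before a nasal consonant → unchanged [a].
/l/ (word-final): word-finally or immediately before a consonant, so rule 3 applies → [ɫ].

[tʃedbaɡnãmaɫ]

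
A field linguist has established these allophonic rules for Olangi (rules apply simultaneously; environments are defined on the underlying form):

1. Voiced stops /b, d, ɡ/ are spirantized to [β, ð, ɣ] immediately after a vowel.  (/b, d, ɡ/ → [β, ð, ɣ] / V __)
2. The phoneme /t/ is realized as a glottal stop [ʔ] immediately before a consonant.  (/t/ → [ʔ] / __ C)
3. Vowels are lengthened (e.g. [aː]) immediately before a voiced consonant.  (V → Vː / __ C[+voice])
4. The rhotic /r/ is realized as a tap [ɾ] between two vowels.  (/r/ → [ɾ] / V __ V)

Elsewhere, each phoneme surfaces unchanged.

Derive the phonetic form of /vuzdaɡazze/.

/v/ — not in any rule's target class → [v].
Rule 3 applies to /u/ (between /v/ and /z/: before a voiced consonant) → [uː].
/z/ — not in any rule's target class → [z].
/d/ — between /z/ and /a/; rule 1 does not apply here → [d].
/a/ (between /d/ and /ɡ/) occurs before a voiced consonant → [aː] by rule 3.
/ɡ/ (between /a/ and /a/): immediately after a vowel, so rule 1 applies → [ɣ].
Rule 3 applies to /a/ (between /ɡ/ and /z/: before a voiced consonant) → [aː].
/z/ stays [z].
/z/ (between /z/ and /e/): no rule targets it → [z].
/e/ — word-final; rule 3 does not apply here → [e].

[vuːzdaːɣaːzze]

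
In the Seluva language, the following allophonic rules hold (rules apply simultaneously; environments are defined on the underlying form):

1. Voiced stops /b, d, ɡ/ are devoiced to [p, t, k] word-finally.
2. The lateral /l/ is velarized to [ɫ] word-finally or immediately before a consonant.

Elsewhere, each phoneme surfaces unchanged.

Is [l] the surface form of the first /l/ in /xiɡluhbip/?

/l/ (between /ɡ/ and /u/): rule 2 targets it, but not word-finally or immediately before a consonant → unchanged [l].
The actual realization is [l], which matches [l].

Yes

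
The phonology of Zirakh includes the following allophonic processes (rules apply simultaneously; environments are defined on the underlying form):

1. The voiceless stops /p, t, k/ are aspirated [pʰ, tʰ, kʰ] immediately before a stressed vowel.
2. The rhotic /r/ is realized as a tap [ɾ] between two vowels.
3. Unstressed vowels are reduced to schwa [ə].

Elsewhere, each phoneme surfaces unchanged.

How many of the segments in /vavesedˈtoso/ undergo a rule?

Segments that undergo a rule: /a/ → [ə] (rule 3); /e/ → [ə] (rule 3); /e/ → [ə] (rule 3); /t/ → [tʰ] (rule 1); /o/ → [ə] (rule 3).
All other segments surface unchanged.

5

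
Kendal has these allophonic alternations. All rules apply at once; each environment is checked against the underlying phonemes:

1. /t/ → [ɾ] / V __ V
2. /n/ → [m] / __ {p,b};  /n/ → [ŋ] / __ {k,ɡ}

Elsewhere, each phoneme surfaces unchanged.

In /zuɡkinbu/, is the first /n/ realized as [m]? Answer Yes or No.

Yes

Rule 2 applies to /n/ (between /i/ and /b/: before a labial or velar stop) → [m].
The actual realization is [m], which matches [m].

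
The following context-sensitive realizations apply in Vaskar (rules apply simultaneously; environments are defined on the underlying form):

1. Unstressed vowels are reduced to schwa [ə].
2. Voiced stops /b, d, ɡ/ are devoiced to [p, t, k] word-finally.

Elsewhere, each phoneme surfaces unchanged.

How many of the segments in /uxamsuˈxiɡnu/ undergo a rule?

Segments that undergo a rule: /u/ → [ə] (rule 1); /a/ → [ə] (rule 1); /u/ → [ə] (rule 1); /u/ → [ə] (rule 1).
All other segments surface unchanged.

4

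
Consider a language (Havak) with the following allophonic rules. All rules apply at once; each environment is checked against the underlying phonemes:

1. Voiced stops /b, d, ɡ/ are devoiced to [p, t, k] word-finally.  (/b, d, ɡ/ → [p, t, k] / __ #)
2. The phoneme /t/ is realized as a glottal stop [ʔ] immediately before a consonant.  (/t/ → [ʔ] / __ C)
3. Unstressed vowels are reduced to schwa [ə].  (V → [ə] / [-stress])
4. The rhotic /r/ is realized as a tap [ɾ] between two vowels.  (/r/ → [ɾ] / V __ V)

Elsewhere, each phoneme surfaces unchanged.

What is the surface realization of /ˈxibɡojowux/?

/i/ (between /x/ and /b/) fails the environment for rule 3, so it stays [i].
/b/ (between /i/ and /ɡ/) is in the target of rule 1 but the environment (word-finally) is not met → [b].
/ɡ/ (between /b/ and /o/): rule 1 targets it, but not word-finally → unchanged [ɡ].
/o/ — between /ɡ/ and /j/, in an unstressed syllable — surfaces as [ə] (rule 3).
/o/ (between /j/ and /w/): in an unstressed syllable, so rule 3 applies → [ə].
/u/ (between /w/ and /x/) occurs in an unstressed syllable → [ə] by rule 3.

[ˈxibɡəjəwəx]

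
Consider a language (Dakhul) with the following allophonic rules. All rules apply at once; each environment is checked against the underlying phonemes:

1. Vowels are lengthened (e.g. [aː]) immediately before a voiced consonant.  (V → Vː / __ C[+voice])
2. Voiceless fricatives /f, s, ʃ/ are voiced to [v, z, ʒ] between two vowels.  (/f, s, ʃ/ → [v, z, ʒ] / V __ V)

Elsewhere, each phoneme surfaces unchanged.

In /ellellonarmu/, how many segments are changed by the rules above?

Segments that undergo a rule: /e/ → [eː] (rule 1); /e/ → [eː] (rule 1); /o/ → [oː] (rule 1); /a/ → [aː] (rule 1).
All other segments surface unchanged.

4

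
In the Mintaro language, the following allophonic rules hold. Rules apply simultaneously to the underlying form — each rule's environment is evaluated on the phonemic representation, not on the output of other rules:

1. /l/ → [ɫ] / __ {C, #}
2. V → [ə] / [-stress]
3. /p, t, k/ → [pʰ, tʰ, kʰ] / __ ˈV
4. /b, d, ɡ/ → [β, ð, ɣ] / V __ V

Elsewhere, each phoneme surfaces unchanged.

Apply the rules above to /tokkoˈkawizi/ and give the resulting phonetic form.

/t/ — word-initial; rule 3 does not apply here → [t].
Rule 2 applies to /o/ (between /t/ and /k/: in an unstressed syllable) → [ə].
/k/ (between /o/ and /k/) is in the target of rule 3 but the environment (immediately before a stressed vowel) is not met → [k].
/k/ (between /k/ and /o/): rule 3 targets it, but not immediately before a stressed vowel → unchanged [k].
/o/ (between /k/ and /k/) occurs in an unstressed syllable → [ə] by rule 2.
/k/ (between /o/ and /a/): immediately before a stressed vowel, so rule 3 applies → [kʰ].
/a/ (between /k/ and /w/) is in the target of rule 2 but the environment (in an unstressed syllable) is not met → [a].
/i/ — between /w/ and /z/, in an unstressed syllable — surfaces as [ə] (rule 2).
Rule 2 applies to /i/ (word-final: in an unstressed syllable) → [ə].

[təkkəˈkʰawəzə]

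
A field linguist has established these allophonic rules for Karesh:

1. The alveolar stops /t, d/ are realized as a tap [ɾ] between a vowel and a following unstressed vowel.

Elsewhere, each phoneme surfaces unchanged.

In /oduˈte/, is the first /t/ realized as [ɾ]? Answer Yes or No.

/t/ (between /u/ and /e/): rule 1 targets it, but not between a vowel and a following unstressed vowel → unchanged [t].
The actual realization is [t], not [ɾ].

No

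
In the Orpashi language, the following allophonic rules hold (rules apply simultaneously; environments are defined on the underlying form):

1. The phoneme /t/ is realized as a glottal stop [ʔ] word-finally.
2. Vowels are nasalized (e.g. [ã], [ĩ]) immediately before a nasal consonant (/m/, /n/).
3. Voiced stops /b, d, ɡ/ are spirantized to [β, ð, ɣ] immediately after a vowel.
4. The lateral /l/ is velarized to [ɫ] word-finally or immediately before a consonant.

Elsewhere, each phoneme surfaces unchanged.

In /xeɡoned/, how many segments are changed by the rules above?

Segments that undergo a rule: /ɡ/ → [ɣ] (rule 3); /o/ → [õ] (rule 2); /d/ → [ð] (rule 3).
All other segments surface unchanged.

3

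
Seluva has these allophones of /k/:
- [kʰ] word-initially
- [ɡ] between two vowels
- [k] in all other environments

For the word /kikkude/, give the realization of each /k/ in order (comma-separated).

[kʰ], [k], [k]

Occurrence 1 (position 1): word-initially → [kʰ].
Occurrence 2 (position 3): no conditioning environment matches → elsewhere allophone [k].
Occurrence 3 (position 4): no conditioning environment matches → elsewhere allophone [k].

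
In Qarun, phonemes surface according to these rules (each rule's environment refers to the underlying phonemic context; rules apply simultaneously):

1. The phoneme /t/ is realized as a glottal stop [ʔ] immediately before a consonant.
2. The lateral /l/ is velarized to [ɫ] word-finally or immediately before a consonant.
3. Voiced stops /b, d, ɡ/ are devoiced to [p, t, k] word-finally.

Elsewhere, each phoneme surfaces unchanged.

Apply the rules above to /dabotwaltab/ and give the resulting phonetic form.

[daboʔwaɫtap]

/d/ (word-initial) fails the environment for rule 3, so it stays [d].
/a/ stays [a].
/b/ (between /a/ and /o/): rule 3 targets it, but not word-finally → unchanged [b].
/o/ (between /b/ and /t/) is unaffected → [o].
/t/ — between /o/ and /w/, immediately before a consonant — surfaces as [ʔ] (rule 1).
/w/ stays [w].
/a/ — not in any rule's target class → [a].
/l/ (between /a/ and /t/): word-finally or immediately before a consonant, so rule 2 applies → [ɫ].
/t/ — between /l/ and /a/; rule 1 does not apply here → [t].
/a/ (between /t/ and /b/) is unaffected → [a].
Rule 3 applies to /b/ (word-final: word-finally) → [p].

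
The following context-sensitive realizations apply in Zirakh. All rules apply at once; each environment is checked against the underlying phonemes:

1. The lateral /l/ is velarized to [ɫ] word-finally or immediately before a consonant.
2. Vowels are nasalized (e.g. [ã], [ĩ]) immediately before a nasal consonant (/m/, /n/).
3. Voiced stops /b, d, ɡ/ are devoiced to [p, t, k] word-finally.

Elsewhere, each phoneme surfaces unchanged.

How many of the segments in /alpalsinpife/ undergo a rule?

3

Segments that undergo a rule: /l/ → [ɫ] (rule 1); /l/ → [ɫ] (rule 1); /i/ → [ĩ] (rule 2).
All other segments surface unchanged.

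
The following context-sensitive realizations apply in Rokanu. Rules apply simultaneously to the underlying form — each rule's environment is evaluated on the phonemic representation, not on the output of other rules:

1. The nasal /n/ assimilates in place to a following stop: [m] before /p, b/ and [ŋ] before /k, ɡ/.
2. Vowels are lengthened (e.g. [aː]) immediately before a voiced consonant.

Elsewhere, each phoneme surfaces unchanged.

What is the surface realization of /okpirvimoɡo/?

[okpiːrviːmoːɡo]

/o/ (word-initial) is in the target of rule 2 but the environment (before a voiced consonant) is not met → [o].
/k/ (between /o/ and /p/): no rule targets it → [k].
/p/ (between /k/ and /i/) is unaffected → [p].
/i/ (between /p/ and /r/): before a voiced consonant, so rule 2 applies → [iː].
/r/ (between /i/ and /v/) is unaffected → [r].
/v/ (between /r/ and /i/): no rule targets it → [v].
/i/ (between /v/ and /m/): before a voiced consonant, so rule 2 applies → [iː].
/m/ — not in any rule's target class → [m].
/o/ — between /m/ and /ɡ/, before a voiced consonant — surfaces as [oː] (rule 2).
/ɡ/ — not in any rule's target class → [ɡ].
/o/ (word-final) fails the environment for rule 2, so it stays [o].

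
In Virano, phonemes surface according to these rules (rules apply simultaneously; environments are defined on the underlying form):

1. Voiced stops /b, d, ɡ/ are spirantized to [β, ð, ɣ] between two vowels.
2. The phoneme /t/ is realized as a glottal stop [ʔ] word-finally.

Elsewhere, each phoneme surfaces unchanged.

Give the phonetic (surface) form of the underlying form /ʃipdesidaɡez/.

[ʃipdesiðaɣez]

/ʃ/ — not in any rule's target class → [ʃ].
/i/ stays [i].
/p/ (between /i/ and /d/): no rule targets it → [p].
/d/ — between /p/ and /e/; rule 1 does not apply here → [d].
/e/ stays [e].
/s/ stays [s].
/i/ (between /s/ and /d/): no rule targets it → [i].
/d/ (between /i/ and /a/): between two vowels, so rule 1 applies → [ð].
/a/ — not in any rule's target class → [a].
/ɡ/ (between /a/ and /e/): between two vowels, so rule 1 applies → [ɣ].
/e/ (between /ɡ/ and /z/) is unaffected → [e].
/z/ (word-final) is unaffected → [z].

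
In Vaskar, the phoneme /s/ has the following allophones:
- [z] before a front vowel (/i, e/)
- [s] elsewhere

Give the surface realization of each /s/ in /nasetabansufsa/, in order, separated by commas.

Occurrence 1 (position 3): before a front vowel (/i, e/) → [z].
Occurrence 2 (position 10): no conditioning environment matches → elsewhere allophone [s].
Occurrence 3 (position 13): no conditioning environment matches → elsewhere allophone [s].

[z], [s], [s]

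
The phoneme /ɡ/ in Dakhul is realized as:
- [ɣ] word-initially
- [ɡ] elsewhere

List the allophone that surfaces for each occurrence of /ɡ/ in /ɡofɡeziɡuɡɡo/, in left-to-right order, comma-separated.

Occurrence 1 (position 1): word-initially → [ɣ].
Occurrence 2 (position 4): no conditioning environment matches → elsewhere allophone [ɡ].
Occurrence 3 (position 8): no conditioning environment matches → elsewhere allophone [ɡ].
Occurrence 4 (position 10): no conditioning environment matches → elsewhere allophone [ɡ].
Occurrence 5 (position 11): no conditioning environment matches → elsewhere allophone [ɡ].

[ɣ], [ɡ], [ɡ], [ɡ], [ɡ]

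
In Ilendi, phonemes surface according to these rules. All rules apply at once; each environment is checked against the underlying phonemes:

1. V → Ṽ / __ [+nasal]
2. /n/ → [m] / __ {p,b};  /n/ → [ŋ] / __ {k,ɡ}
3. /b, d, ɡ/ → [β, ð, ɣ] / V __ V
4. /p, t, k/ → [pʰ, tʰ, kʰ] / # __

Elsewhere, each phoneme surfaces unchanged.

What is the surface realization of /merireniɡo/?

[merirẽniɣo]

/m/ (word-initial) is unaffected → [m].
/e/ — between /m/ and /r/; rule 1 does not apply here → [e].
/r/ (between /e/ and /i/) is unaffected → [r].
/i/ (between /r/ and /r/) fails the environment for rule 1, so it stays [i].
/r/ (between /i/ and /e/): no rule targets it → [r].
Rule 1 applies to /e/ (between /r/ and /n/: before a nasal consonant) → [ẽ].
/n/ (between /e/ and /i/) fails the environment for rule 2, so it stays [n].
/i/ (between /n/ and /ɡ/) fails the environment for rule 1, so it stays [i].
/ɡ/ — between /i/ and /o/, between two vowels — surfaces as [ɣ] (rule 3).
/o/ (word-final) fails the environment for rule 1, so it stays [o].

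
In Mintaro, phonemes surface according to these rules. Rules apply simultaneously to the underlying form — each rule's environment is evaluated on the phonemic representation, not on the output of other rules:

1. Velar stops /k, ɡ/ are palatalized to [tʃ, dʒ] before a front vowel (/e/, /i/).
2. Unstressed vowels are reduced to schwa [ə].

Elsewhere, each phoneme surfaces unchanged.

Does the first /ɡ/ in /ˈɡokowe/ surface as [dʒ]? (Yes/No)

/ɡ/ (word-initial): rule 1 targets it, but not before a front vowel → unchanged [ɡ].
The actual realization is [ɡ], not [dʒ].

No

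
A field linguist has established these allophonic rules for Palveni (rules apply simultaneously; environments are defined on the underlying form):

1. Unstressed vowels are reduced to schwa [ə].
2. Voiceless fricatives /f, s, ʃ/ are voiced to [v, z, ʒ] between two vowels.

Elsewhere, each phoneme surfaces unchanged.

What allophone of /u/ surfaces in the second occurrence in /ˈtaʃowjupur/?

/u/ meets the environment for rule 1 (in an unstressed syllable) → [ə].

[ə]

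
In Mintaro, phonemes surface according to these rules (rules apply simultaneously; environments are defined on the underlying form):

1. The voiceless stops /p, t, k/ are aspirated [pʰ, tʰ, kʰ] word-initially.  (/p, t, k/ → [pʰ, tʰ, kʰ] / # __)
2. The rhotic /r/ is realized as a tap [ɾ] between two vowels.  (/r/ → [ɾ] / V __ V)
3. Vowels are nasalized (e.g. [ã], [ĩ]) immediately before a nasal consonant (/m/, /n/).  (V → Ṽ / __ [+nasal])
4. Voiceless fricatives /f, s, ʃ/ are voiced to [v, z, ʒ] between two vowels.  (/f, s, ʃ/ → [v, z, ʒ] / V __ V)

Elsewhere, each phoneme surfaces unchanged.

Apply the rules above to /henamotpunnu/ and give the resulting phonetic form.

/h/ — not in any rule's target class → [h].
/e/ (between /h/ and /n/): before a nasal consonant, so rule 3 applies → [ẽ].
/n/ (between /e/ and /a/) is unaffected → [n].
/a/ (between /n/ and /m/) occurs before a nasal consonant → [ã] by rule 3.
/m/ (between /a/ and /o/): no rule targets it → [m].
/o/ — between /m/ and /t/; rule 3 does not apply here → [o].
/t/ — between /o/ and /p/; rule 1 does not apply here → [t].
/p/ (between /t/ and /u/) fails the environment for rule 1, so it stays [p].
/u/ (between /p/ and /n/) occurs before a nasal consonant → [ũ] by rule 3.
/n/ (between /u/ and /n/) is unaffected → [n].
/n/ stays [n].
/u/ (word-final): rule 3 targets it, but not before a nasal consonant → unchanged [u].

[hẽnãmotpũnnu]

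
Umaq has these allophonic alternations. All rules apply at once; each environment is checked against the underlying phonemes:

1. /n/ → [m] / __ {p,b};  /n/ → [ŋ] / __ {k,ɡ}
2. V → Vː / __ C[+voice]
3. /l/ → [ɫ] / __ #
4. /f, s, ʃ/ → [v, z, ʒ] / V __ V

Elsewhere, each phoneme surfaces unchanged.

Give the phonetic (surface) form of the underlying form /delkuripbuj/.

[deːlkuːripbuːj]

/d/ — not in any rule's target class → [d].
/e/ — between /d/ and /l/, before a voiced consonant — surfaces as [eː] (rule 2).
/l/ (between /e/ and /k/): rule 3 targets it, but not word-finally → unchanged [l].
/k/ (between /l/ and /u/) is unaffected → [k].
/u/ (between /k/ and /r/): before a voiced consonant, so rule 2 applies → [uː].
/r/ stays [r].
/i/ (between /r/ and /p/) fails the environment for rule 2, so it stays [i].
/p/ (between /i/ and /b/): no rule targets it → [p].
/b/ (between /p/ and /u/) is unaffected → [b].
/u/ meets the environment for rule 2 (before a voiced consonant) → [uː].
/j/ — not in any rule's target class → [j].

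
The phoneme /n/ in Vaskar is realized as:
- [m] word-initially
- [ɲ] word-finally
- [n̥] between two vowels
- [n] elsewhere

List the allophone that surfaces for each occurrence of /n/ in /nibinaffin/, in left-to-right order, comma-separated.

[m], [n̥], [ɲ]

Occurrence 1 (position 1): word-initially → [m].
Occurrence 2 (position 5): between two vowels → [n̥].
Occurrence 3 (position 10): word-finally → [ɲ].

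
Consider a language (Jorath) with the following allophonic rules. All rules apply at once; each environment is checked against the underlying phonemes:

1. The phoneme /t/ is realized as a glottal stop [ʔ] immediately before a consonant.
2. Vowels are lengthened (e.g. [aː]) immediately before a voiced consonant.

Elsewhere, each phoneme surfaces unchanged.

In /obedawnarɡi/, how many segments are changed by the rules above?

4

Segments that undergo a rule: /o/ → [oː] (rule 2); /e/ → [eː] (rule 2); /a/ → [aː] (rule 2); /a/ → [aː] (rule 2).
All other segments surface unchanged.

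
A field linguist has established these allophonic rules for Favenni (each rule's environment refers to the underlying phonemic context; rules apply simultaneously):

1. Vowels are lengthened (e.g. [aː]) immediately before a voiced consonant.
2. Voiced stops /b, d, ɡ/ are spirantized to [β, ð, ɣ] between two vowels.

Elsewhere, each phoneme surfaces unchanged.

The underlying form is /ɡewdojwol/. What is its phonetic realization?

/ɡ/ (word-initial): rule 2 targets it, but not between two vowels → unchanged [ɡ].
Rule 1 applies to /e/ (between /ɡ/ and /w/: before a voiced consonant) → [eː].
/w/ stays [w].
/d/ — between /w/ and /o/; rule 2 does not apply here → [d].
/o/ meets the environment for rule 1 (before a voiced consonant) → [oː].
/j/ (between /o/ and /w/): no rule targets it → [j].
/w/ (between /j/ and /o/): no rule targets it → [w].
/o/ meets the environment for rule 1 (before a voiced consonant) → [oː].
/l/ stays [l].

[ɡeːwdoːjwoːl]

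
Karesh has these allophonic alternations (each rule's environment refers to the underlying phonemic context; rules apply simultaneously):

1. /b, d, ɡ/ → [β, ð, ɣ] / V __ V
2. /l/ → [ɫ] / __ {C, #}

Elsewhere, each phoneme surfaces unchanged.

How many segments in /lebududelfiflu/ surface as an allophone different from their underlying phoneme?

4

Segments that undergo a rule: /b/ → [β] (rule 1); /d/ → [ð] (rule 1); /d/ → [ð] (rule 1); /l/ → [ɫ] (rule 2).
All other segments surface unchanged.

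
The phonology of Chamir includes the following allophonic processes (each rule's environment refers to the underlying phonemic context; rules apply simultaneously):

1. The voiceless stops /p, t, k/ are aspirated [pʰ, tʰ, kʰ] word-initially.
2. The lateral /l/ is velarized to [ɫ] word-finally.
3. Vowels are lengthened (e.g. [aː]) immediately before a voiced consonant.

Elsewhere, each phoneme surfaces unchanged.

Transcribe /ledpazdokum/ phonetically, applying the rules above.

/l/ (word-initial) fails the environment for rule 2, so it stays [l].
/e/ — between /l/ and /d/, before a voiced consonant — surfaces as [eː] (rule 3).
/d/ — not in any rule's target class → [d].
/p/ — between /d/ and /a/; rule 1 does not apply here → [p].
/a/ (between /p/ and /z/): before a voiced consonant, so rule 3 applies → [aː].
/z/ — not in any rule's target class → [z].
/d/ — not in any rule's target class → [d].
/o/ (between /d/ and /k/) fails the environment for rule 3, so it stays [o].
/k/ — between /o/ and /u/; rule 1 does not apply here → [k].
/u/ — between /k/ and /m/, before a voiced consonant — surfaces as [uː] (rule 3).
/m/ — not in any rule's target class → [m].

[leːdpaːzdokuːm]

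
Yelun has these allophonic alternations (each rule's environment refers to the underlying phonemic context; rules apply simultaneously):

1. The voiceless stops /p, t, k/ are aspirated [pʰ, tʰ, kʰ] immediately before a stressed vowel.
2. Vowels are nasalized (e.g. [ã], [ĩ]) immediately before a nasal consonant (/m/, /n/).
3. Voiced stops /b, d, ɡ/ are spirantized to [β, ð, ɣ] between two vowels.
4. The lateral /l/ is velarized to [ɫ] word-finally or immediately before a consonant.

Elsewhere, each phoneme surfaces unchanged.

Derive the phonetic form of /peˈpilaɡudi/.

/p/ (word-initial) fails the environment for rule 1, so it stays [p].
/e/ — between /p/ and /p/; rule 2 does not apply here → [e].
/p/ (between /e/ and /i/): immediately before a stressed vowel, so rule 1 applies → [pʰ].
/i/ (between /p/ and /l/) fails the environment for rule 2, so it stays [i].
/l/ (between /i/ and /a/): rule 4 targets it, but not word-finally or immediately before a consonant → unchanged [l].
/a/ (between /l/ and /ɡ/) fails the environment for rule 2, so it stays [a].
/ɡ/ (between /a/ and /u/): between two vowels, so rule 3 applies → [ɣ].
/u/ (between /ɡ/ and /d/): rule 2 targets it, but not before a nasal consonant → unchanged [u].
/d/ (between /u/ and /i/): between two vowels, so rule 3 applies → [ð].
/i/ — word-final; rule 2 does not apply here → [i].

[peˈpʰilaɣuði]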